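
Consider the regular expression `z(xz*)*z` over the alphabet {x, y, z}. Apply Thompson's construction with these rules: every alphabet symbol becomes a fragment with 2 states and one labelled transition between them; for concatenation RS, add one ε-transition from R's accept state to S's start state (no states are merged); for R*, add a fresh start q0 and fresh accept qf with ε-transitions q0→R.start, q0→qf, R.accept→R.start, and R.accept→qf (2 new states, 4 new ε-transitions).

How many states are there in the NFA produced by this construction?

Recursing over subexpressions:
Each of the 4 symbol leaves contributes a 2-state fragment.
  z* = 4 states
  xz* = 6 states
  (xz*)* = 8 states
  z(xz*)*z = 12 states

12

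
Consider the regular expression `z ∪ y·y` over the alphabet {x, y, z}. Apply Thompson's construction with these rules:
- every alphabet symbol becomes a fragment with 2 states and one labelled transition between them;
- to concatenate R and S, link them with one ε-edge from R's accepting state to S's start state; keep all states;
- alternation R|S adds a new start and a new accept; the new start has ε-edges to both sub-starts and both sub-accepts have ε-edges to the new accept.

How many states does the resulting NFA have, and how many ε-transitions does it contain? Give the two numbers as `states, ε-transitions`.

8, 5

Per subexpression:
Each of the 3 symbol leaves contributes 2 states and 0 ε-transitions.
  y·y → 4 states, 1 ε-transition
  z ∪ y·y → 8 states, 5 ε-transitions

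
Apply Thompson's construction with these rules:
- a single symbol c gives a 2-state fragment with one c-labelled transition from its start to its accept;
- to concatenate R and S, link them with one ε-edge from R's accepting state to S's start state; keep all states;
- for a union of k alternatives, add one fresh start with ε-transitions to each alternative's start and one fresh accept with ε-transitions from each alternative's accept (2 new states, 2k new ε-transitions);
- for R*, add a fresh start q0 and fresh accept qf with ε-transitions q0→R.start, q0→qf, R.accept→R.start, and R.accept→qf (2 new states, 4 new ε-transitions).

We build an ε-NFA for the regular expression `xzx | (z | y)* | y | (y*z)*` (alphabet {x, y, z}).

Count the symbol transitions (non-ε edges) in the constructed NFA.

8

Per subexpression:
Each of the 8 symbol leaves contributes exactly 1 symbol transition.
  xzx — 3 symbol transitions
  z | y — 2 symbol transitions
  (z | y)* — 2 symbol transitions
  y* — 1 symbol transition
  y*z — 2 symbol transitions
  (y*z)* — 2 symbol transitions
  xzx | (z | y)* | y | (y*z)* — 8 symbol transitions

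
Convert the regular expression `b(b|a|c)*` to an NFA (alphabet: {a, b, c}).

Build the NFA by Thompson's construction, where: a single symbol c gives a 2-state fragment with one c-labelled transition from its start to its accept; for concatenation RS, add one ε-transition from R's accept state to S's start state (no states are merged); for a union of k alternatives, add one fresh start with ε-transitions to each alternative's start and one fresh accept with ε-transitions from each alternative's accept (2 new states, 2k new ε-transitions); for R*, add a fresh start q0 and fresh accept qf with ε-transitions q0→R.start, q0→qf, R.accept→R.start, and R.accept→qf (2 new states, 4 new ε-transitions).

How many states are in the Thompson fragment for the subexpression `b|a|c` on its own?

8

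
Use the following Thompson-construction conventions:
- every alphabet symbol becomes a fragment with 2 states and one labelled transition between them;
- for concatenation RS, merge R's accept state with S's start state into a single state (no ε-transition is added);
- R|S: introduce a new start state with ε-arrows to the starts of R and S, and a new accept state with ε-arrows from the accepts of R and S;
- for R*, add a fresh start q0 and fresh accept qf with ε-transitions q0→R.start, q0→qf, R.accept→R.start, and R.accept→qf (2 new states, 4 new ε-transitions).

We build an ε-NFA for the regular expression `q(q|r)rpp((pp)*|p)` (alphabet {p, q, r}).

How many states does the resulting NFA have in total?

Building bottom-up:
Each of the 9 symbol leaves contributes a 2-state fragment.
  q|r → 6 states
  pp → 3 states
  (pp)* → 5 states
  (pp)*|p → 9 states
  q(q|r)rpp((pp)*|p) → 18 states

18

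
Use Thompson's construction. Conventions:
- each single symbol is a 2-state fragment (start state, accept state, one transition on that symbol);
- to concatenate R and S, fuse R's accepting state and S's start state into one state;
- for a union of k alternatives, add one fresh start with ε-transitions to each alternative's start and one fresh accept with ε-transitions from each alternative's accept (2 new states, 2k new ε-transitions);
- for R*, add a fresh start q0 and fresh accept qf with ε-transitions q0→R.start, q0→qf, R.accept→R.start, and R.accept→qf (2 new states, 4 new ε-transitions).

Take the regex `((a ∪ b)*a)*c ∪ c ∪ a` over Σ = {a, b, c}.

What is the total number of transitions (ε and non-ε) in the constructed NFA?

Recursing over subexpressions:
Each of the 6 symbol leaves contributes 1 transition (1 symbol, 0 ε).
  a ∪ b — 6 transitions (2 symbol, 4 ε)
  (a ∪ b)* — 10 transitions (2 symbol, 8 ε)
  (a ∪ b)*a — 11 transitions (3 symbol, 8 ε)
  ((a ∪ b)*a)* — 15 transitions (3 symbol, 12 ε)
  ((a ∪ b)*a)*c — 16 transitions (4 symbol, 12 ε)
  ((a ∪ b)*a)*c ∪ c ∪ a — 24 transitions (6 symbol, 18 ε)

24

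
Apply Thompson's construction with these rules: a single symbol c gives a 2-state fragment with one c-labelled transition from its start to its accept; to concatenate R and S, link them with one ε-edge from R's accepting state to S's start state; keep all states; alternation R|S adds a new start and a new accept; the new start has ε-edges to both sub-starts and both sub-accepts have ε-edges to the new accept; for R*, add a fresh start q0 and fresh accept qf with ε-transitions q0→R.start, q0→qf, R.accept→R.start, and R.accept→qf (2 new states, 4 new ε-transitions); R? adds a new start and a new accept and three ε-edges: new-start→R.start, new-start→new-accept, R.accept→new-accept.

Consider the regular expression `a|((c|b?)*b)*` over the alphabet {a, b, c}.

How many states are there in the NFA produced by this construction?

By structural recursion:
Each of the 4 symbol leaves contributes a 2-state fragment.
  b? → 4 states
  c|b? → 8 states
  (c|b?)* → 10 states
  (c|b?)*b → 12 states
  ((c|b?)*b)* → 14 states
  a|((c|b?)*b)* → 18 states

18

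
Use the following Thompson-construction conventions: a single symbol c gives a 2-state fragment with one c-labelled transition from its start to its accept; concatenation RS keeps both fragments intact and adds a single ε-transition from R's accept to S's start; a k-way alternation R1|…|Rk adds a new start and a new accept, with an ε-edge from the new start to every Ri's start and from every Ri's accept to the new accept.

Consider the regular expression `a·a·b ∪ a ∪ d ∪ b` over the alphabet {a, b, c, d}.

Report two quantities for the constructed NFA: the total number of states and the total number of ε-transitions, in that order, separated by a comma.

14, 10

Per subexpression:
Each of the 6 symbol leaves contributes 2 states and 0 ε-transitions.
  a·a·b = 6 states, 2 ε-transitions
  a·a·b ∪ a ∪ d ∪ b = 14 states, 10 ε-transitions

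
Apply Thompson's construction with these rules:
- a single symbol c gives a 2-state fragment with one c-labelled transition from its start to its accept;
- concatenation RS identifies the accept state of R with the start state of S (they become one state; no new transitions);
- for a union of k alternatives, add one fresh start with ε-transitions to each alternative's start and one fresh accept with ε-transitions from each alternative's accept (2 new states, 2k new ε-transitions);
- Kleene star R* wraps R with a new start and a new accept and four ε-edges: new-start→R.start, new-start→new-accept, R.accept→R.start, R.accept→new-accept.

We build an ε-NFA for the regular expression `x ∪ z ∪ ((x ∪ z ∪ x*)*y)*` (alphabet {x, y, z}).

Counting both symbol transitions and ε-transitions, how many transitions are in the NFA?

30

Bottom-up over the parse tree:
Each of the 6 symbol leaves contributes 1 transition (1 symbol, 0 ε).
  x* = 5 transitions (1 symbol, 4 ε)
  x ∪ z ∪ x* = 13 transitions (3 symbol, 10 ε)
  (x ∪ z ∪ x*)* = 17 transitions (3 symbol, 14 ε)
  (x ∪ z ∪ x*)*y = 18 transitions (4 symbol, 14 ε)
  ((x ∪ z ∪ x*)*y)* = 22 transitions (4 symbol, 18 ε)
  x ∪ z ∪ ((x ∪ z ∪ x*)*y)* = 30 transitions (6 symbol, 24 ε)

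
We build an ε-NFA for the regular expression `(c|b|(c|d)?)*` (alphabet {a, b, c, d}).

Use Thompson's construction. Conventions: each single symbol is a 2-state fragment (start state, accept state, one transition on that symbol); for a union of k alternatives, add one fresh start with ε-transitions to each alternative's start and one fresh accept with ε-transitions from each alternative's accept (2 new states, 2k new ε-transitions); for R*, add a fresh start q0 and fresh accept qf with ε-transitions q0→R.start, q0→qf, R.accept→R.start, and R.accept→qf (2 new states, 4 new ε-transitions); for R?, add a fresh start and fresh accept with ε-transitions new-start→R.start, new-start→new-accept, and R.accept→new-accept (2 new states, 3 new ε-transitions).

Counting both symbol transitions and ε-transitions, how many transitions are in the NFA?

Bottom-up over the parse tree:
Each of the 4 symbol leaves contributes 1 transition (1 symbol, 0 ε).
  c|d → 6 transitions (2 symbol, 4 ε)
  (c|d)? → 9 transitions (2 symbol, 7 ε)
  c|b|(c|d)? → 17 transitions (4 symbol, 13 ε)
  (c|b|(c|d)?)* → 21 transitions (4 symbol, 17 ε)

21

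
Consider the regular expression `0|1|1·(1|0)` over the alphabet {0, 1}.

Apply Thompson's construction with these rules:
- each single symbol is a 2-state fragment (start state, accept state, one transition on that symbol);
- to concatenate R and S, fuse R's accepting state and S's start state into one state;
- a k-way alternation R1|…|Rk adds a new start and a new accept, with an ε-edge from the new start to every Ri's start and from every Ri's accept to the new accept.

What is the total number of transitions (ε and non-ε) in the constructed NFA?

15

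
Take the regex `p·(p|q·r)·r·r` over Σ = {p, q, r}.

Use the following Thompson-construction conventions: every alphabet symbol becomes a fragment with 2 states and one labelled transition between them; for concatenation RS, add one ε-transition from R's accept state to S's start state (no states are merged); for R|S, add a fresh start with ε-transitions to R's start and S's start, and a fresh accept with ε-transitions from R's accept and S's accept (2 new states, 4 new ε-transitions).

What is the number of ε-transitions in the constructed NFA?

8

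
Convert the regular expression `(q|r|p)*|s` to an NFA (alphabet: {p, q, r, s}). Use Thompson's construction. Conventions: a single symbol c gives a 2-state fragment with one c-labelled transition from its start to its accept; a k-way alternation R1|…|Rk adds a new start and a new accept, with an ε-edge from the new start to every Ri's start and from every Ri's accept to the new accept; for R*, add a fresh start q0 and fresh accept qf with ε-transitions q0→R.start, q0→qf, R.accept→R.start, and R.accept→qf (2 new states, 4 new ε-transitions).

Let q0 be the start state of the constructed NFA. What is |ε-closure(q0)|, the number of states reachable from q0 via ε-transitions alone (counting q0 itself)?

9

Compute the ε-closure size of each fragment's start state recursively; a symbol fragment's start has no outgoing ε-edge, so its closure is just itself (size 1).
  q|r|p → new start ε-reaches every alternative's start; none of them accept ε, so the new accept is not reached: |ε-closure| = 1 + 1 + 1 + 1 = 4
  (q|r|p)* → the star's fresh start ε-reaches both the body's start and the fresh accept: |ε-closure| = 2 + 4 = 6
  (q|r|p)*|s → |ε-closure| = 1 (new start) + (6 + 1) + 1 (new accept, since some branch ε-reaches its own accept) = 9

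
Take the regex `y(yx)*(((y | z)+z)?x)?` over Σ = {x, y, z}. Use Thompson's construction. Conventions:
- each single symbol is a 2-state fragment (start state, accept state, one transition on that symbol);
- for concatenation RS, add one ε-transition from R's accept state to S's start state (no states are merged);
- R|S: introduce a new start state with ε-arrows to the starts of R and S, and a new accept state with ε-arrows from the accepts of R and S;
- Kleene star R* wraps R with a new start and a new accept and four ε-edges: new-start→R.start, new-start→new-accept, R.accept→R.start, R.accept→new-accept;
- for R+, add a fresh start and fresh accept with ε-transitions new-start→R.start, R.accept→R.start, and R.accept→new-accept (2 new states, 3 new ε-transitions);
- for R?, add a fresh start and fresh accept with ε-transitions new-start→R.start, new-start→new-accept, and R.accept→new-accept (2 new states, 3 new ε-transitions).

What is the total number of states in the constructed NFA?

Recursing over subexpressions:
Each of the 7 symbol leaves contributes a 2-state fragment.
  yx : 4 states
  (yx)* : 6 states
  y | z : 6 states
  (y | z)+ : 8 states
  (y | z)+z : 10 states
  ((y | z)+z)? : 12 states
  ((y | z)+z)?x : 14 states
  (((y | z)+z)?x)? : 16 states
  y(yx)*(((y | z)+z)?x)? : 24 states

24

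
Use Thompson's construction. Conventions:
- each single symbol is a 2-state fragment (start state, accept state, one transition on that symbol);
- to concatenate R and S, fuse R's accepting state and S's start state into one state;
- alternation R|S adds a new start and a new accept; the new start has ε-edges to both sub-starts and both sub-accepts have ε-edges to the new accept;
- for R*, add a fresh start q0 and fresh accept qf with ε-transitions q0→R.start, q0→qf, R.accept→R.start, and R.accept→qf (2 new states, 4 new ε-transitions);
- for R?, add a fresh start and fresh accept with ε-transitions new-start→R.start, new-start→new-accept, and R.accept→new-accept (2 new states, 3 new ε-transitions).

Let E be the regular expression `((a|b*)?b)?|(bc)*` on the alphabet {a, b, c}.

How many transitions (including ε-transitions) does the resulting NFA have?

27

Recursing over subexpressions:
Each of the 5 symbol leaves contributes 1 transition (1 symbol, 0 ε).
  b* — 5 transitions (1 symbol, 4 ε)
  a|b* — 10 transitions (2 symbol, 8 ε)
  (a|b*)? — 13 transitions (2 symbol, 11 ε)
  (a|b*)?b — 14 transitions (3 symbol, 11 ε)
  ((a|b*)?b)? — 17 transitions (3 symbol, 14 ε)
  bc — 2 transitions (2 symbol, 0 ε)
  (bc)* — 6 transitions (2 symbol, 4 ε)
  ((a|b*)?b)?|(bc)* — 27 transitions (5 symbol, 22 ε)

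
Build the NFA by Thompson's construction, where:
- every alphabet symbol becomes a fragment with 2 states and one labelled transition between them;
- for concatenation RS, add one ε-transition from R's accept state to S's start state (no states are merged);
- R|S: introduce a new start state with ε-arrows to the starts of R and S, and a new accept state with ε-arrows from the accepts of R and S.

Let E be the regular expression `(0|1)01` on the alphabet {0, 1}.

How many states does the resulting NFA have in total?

10

Recursing over subexpressions:
Each of the 4 symbol leaves contributes a 2-state fragment.
  0|1 — 6 states
  (0|1)01 — 10 states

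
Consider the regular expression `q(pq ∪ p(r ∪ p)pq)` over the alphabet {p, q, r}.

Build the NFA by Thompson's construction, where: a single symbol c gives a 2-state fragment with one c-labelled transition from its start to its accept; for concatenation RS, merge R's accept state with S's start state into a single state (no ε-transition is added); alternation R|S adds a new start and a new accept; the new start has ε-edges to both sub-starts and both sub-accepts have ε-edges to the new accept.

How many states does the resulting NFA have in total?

By structural recursion:
Each of the 8 symbol leaves contributes a 2-state fragment.
  pq — 3 states
  r ∪ p — 6 states
  p(r ∪ p)pq — 9 states
  pq ∪ p(r ∪ p)pq — 14 states
  q(pq ∪ p(r ∪ p)pq) — 15 states

15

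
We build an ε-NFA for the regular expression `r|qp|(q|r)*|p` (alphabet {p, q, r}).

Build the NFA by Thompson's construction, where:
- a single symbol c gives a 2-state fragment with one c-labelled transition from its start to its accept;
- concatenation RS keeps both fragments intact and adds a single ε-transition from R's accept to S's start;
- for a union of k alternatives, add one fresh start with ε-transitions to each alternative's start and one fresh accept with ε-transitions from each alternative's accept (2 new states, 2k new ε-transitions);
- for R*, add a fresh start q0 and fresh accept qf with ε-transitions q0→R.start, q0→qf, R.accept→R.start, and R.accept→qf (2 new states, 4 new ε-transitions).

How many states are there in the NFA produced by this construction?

18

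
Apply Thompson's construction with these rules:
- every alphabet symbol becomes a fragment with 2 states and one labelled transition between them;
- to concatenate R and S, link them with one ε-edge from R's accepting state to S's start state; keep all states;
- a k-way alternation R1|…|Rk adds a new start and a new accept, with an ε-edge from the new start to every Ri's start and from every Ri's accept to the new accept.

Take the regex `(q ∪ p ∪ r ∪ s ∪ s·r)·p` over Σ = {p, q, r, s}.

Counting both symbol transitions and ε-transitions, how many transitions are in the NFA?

19

Bottom-up over the parse tree:
Each of the 7 symbol leaves contributes 1 transition (1 symbol, 0 ε).
  s·r — 3 transitions (2 symbol, 1 ε)
  q ∪ p ∪ r ∪ s ∪ s·r — 17 transitions (6 symbol, 11 ε)
  (q ∪ p ∪ r ∪ s ∪ s·r)·p — 19 transitions (7 symbol, 12 ε)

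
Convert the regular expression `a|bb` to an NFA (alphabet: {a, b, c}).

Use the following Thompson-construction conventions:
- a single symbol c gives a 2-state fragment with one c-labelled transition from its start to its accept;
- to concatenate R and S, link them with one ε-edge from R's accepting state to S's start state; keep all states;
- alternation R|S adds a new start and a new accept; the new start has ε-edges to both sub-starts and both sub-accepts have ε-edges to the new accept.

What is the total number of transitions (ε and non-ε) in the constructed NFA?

8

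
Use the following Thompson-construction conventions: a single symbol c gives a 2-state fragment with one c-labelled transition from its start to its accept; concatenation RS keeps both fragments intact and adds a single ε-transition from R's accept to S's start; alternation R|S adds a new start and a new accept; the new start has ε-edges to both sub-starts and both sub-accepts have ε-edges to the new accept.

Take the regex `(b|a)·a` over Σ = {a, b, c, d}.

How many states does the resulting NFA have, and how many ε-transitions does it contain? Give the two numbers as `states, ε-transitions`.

8, 5

Per subexpression:
Each of the 3 symbol leaves contributes 2 states and 0 ε-transitions.
  b|a — 6 states, 4 ε-transitions
  (b|a)·a — 8 states, 5 ε-transitions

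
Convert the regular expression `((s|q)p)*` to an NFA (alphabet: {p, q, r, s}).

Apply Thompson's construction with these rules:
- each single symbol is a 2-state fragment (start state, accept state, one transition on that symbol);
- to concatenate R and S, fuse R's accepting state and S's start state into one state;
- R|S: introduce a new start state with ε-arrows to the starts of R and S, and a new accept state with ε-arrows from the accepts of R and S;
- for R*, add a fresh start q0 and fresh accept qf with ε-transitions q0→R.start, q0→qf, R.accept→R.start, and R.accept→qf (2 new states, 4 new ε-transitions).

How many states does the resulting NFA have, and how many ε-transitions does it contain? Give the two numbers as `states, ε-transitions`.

By structural recursion:
Each of the 3 symbol leaves contributes 2 states and 0 ε-transitions.
  s|q = 6 states, 4 ε-transitions
  (s|q)p = 7 states, 4 ε-transitions
  ((s|q)p)* = 9 states, 8 ε-transitions

9, 8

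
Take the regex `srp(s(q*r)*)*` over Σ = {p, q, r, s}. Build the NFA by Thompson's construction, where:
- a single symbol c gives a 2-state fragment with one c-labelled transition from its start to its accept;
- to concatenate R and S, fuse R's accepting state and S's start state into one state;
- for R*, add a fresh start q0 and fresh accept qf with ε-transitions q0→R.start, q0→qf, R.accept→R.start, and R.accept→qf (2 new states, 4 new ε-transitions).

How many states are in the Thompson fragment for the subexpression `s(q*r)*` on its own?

8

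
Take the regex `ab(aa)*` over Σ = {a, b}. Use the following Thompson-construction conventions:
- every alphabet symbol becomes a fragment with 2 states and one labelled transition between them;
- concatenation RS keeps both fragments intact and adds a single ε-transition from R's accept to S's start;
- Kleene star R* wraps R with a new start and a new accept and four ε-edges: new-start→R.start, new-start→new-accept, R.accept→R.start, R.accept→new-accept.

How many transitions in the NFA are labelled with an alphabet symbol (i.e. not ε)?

Per subexpression:
Each of the 4 symbol leaves contributes exactly 1 symbol transition.
  aa → 2 symbol transitions
  (aa)* → 2 symbol transitions
  ab(aa)* → 4 symbol transitions

4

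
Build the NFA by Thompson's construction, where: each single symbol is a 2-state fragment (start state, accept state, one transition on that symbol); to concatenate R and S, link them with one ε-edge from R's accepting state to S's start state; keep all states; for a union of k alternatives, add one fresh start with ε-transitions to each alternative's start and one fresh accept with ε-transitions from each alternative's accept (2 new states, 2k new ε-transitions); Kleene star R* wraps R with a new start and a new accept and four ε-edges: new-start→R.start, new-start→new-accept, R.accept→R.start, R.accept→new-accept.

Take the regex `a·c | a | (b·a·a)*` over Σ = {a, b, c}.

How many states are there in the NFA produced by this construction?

By structural recursion:
Each of the 6 symbol leaves contributes a 2-state fragment.
  a·c — 4 states
  b·a·a — 6 states
  (b·a·a)* — 8 states
  a·c | a | (b·a·a)* — 16 states

16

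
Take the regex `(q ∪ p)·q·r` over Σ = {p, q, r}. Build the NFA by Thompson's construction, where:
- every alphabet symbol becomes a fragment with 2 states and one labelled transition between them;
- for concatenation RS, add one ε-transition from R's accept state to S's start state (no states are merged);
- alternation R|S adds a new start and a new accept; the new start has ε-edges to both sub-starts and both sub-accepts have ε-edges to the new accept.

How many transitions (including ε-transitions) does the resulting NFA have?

10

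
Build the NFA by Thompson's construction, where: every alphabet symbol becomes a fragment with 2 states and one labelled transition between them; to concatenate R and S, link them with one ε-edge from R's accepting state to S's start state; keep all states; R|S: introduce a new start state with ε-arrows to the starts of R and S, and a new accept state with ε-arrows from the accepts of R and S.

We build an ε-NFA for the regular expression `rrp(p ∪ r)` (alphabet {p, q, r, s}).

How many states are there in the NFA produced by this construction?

Recursing over subexpressions:
Each of the 5 symbol leaves contributes a 2-state fragment.
  p ∪ r = 6 states
  rrp(p ∪ r) = 12 states

12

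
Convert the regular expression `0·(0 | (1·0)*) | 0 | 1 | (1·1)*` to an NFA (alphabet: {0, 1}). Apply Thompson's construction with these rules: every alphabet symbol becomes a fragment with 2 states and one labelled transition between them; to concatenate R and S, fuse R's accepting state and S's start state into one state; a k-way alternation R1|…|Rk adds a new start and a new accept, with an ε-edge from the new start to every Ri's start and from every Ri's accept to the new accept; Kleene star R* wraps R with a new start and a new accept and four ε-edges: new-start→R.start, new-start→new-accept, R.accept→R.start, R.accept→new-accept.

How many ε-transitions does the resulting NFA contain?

20

Bottom-up over the parse tree:
Each of the 8 symbol leaves contributes 0 ε-transitions.
  1·0 : 0 ε-transitions
  (1·0)* : 4 ε-transitions
  0 | (1·0)* : 8 ε-transitions
  0·(0 | (1·0)*) : 8 ε-transitions
  1·1 : 0 ε-transitions
  (1·1)* : 4 ε-transitions
  0·(0 | (1·0)*) | 0 | 1 | (1·1)* : 20 ε-transitions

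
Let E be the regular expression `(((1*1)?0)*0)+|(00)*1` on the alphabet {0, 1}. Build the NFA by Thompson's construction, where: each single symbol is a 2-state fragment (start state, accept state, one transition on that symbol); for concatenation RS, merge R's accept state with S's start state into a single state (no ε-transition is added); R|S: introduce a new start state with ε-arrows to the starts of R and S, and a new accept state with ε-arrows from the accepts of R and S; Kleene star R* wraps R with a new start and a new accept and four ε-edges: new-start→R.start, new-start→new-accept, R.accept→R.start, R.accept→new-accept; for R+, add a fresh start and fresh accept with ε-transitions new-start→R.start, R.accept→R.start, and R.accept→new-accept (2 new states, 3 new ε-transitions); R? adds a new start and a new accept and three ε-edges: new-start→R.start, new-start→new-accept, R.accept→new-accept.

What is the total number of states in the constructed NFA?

Per subexpression:
Each of the 7 symbol leaves contributes a 2-state fragment.
  1* — 4 states
  1*1 — 5 states
  (1*1)? — 7 states
  (1*1)?0 — 8 states
  ((1*1)?0)* — 10 states
  ((1*1)?0)*0 — 11 states
  (((1*1)?0)*0)+ — 13 states
  00 — 3 states
  (00)* — 5 states
  (00)*1 — 6 states
  (((1*1)?0)*0)+|(00)*1 — 21 states

21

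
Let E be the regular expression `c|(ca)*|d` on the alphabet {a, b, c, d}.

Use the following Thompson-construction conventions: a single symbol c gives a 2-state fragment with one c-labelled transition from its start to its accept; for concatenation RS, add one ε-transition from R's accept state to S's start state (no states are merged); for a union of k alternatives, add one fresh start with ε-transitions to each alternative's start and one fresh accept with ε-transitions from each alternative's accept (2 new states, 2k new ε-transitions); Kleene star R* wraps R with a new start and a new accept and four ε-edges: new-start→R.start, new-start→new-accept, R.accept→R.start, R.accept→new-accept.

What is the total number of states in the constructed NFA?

Recursing over subexpressions:
Each of the 4 symbol leaves contributes a 2-state fragment.
  ca : 4 states
  (ca)* : 6 states
  c|(ca)*|d : 12 states

12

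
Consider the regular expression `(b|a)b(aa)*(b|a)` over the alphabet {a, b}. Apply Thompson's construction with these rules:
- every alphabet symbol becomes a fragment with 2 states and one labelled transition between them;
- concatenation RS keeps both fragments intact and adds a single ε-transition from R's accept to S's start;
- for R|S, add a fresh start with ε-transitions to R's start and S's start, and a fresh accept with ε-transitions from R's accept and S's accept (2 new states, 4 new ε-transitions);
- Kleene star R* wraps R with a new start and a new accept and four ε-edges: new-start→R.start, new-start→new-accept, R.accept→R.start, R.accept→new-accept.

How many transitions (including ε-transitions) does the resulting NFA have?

Bottom-up over the parse tree:
Each of the 7 symbol leaves contributes 1 transition (1 symbol, 0 ε).
  b|a — 6 transitions (2 symbol, 4 ε)
  aa — 3 transitions (2 symbol, 1 ε)
  (aa)* — 7 transitions (2 symbol, 5 ε)
  b|a — 6 transitions (2 symbol, 4 ε)
  (b|a)b(aa)*(b|a) — 23 transitions (7 symbol, 16 ε)

23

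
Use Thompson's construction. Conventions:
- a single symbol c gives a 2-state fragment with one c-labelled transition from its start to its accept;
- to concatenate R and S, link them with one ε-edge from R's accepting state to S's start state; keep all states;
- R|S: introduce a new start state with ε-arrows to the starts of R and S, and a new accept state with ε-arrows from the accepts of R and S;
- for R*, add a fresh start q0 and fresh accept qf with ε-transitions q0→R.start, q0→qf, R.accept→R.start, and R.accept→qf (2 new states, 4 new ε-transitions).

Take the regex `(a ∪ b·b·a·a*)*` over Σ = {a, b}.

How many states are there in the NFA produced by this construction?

By structural recursion:
Each of the 5 symbol leaves contributes a 2-state fragment.
  a* → 4 states
  b·b·a·a* → 10 states
  a ∪ b·b·a·a* → 14 states
  (a ∪ b·b·a·a*)* → 16 states

16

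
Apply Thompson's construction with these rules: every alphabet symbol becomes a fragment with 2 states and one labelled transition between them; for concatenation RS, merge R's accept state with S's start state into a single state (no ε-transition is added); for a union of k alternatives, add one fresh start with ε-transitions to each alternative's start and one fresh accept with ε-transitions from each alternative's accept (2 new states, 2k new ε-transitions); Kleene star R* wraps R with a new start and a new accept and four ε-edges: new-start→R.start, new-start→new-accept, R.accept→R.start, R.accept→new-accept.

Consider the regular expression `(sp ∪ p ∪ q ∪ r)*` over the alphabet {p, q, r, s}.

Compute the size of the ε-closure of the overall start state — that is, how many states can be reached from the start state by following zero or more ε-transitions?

7

Work bottom-up. For each fragment F, track |ε-closure(F.start)| and whether F's accept lies in that closure (i.e. whether F accepts ε). A single-symbol fragment has closure size 1 and does not accept ε.
  sp → same as the first factor's closure: |ε-closure| = 1
  sp ∪ p ∪ q ∪ r → new start ε-reaches every alternative's start; none of them accept ε, so the new accept is not reached: |ε-closure| = 1 + 1 + 1 + 1 + 1 = 5
  (sp ∪ p ∪ q ∪ r)* → the star's fresh start ε-reaches both the body's start and the fresh accept: |ε-closure| = 2 + 5 = 7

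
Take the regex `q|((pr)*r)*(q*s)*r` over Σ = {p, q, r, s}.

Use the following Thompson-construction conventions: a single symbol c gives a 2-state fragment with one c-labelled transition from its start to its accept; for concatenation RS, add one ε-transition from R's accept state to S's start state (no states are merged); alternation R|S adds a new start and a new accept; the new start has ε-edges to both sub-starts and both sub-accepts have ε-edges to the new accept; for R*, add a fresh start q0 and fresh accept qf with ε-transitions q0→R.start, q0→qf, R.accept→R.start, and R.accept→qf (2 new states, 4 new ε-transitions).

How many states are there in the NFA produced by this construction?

Bottom-up over the parse tree:
Each of the 7 symbol leaves contributes a 2-state fragment.
  pr → 4 states
  (pr)* → 6 states
  (pr)*r → 8 states
  ((pr)*r)* → 10 states
  q* → 4 states
  q*s → 6 states
  (q*s)* → 8 states
  ((pr)*r)*(q*s)*r → 20 states
  q|((pr)*r)*(q*s)*r → 24 states

24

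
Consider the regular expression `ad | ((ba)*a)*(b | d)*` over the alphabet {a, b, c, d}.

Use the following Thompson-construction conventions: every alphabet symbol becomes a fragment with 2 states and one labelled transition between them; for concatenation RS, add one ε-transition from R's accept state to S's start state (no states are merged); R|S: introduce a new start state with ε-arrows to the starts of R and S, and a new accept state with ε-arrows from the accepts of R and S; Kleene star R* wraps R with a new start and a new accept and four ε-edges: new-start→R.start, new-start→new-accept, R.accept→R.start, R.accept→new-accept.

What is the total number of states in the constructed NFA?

Bottom-up over the parse tree:
Each of the 7 symbol leaves contributes a 2-state fragment.
  ad → 4 states
  ba → 4 states
  (ba)* → 6 states
  (ba)*a → 8 states
  ((ba)*a)* → 10 states
  b | d → 6 states
  (b | d)* → 8 states
  ((ba)*a)*(b | d)* → 18 states
  ad | ((ba)*a)*(b | d)* → 24 states

24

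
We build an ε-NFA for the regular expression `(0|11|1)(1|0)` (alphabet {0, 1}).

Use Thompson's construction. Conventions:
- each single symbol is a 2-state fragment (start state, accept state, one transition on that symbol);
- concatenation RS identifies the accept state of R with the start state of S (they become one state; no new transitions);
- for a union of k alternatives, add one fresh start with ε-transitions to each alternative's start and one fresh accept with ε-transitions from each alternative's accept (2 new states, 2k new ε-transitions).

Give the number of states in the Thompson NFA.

Per subexpression:
Each of the 6 symbol leaves contributes a 2-state fragment.
  11 — 3 states
  0|11|1 — 9 states
  1|0 — 6 states
  (0|11|1)(1|0) — 14 states

14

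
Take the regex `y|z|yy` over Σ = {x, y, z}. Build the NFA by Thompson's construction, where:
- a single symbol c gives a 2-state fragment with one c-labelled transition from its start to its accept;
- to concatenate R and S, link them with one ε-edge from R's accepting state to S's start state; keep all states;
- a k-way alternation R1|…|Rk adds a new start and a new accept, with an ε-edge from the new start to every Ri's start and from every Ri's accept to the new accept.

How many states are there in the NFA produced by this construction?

Building bottom-up:
Each of the 4 symbol leaves contributes a 2-state fragment.
  yy — 4 states
  y|z|yy — 10 states

10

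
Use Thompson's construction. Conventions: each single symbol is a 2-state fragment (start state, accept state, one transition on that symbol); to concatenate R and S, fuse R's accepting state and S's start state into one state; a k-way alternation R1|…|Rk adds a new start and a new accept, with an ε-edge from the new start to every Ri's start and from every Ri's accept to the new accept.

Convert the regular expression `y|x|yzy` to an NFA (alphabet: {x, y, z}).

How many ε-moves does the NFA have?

Building bottom-up:
Each of the 5 symbol leaves contributes 0 ε-transitions.
  yzy → 0 ε-transitions
  y|x|yzy → 6 ε-transitions

6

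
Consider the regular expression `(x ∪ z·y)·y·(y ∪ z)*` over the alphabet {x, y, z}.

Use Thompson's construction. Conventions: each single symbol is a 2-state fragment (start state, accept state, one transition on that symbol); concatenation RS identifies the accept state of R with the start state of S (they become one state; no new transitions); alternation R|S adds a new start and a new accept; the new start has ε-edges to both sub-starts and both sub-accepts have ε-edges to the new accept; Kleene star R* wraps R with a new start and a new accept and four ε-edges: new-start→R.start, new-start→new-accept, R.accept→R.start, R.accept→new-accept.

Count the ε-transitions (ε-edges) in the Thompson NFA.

By structural recursion:
Each of the 6 symbol leaves contributes 0 ε-transitions.
  z·y → 0 ε-transitions
  x ∪ z·y → 4 ε-transitions
  y ∪ z → 4 ε-transitions
  (y ∪ z)* → 8 ε-transitions
  (x ∪ z·y)·y·(y ∪ z)* → 12 ε-transitions

12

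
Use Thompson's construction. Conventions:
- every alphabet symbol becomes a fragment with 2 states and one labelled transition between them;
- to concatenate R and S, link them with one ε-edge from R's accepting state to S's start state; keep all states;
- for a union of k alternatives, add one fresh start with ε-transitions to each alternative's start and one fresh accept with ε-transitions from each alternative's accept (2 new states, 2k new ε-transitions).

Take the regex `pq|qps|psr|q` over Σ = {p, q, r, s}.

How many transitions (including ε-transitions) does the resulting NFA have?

Building bottom-up:
Each of the 9 symbol leaves contributes 1 transition (1 symbol, 0 ε).
  pq — 3 transitions (2 symbol, 1 ε)
  qps — 5 transitions (3 symbol, 2 ε)
  psr — 5 transitions (3 symbol, 2 ε)
  pq|qps|psr|q — 22 transitions (9 symbol, 13 ε)

22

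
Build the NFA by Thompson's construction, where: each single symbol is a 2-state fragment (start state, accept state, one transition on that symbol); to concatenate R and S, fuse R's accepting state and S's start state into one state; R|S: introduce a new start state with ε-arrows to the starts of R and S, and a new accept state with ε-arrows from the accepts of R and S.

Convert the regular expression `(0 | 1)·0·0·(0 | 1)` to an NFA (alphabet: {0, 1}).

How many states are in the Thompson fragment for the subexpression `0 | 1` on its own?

Fragment for `0 | 1`:
Each of the 2 symbol leaves contributes a 2-state fragment.
  0 | 1 : 6 states

6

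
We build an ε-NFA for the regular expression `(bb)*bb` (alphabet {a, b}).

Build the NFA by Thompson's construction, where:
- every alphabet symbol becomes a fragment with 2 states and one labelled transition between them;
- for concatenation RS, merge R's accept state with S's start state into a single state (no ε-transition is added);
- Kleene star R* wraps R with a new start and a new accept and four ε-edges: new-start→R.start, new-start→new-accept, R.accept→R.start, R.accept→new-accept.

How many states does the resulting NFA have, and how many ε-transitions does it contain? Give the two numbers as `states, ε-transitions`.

7, 4

Building bottom-up:
Each of the 4 symbol leaves contributes 2 states and 0 ε-transitions.
  bb — 3 states, 0 ε-transitions
  (bb)* — 5 states, 4 ε-transitions
  (bb)*bb — 7 states, 4 ε-transitions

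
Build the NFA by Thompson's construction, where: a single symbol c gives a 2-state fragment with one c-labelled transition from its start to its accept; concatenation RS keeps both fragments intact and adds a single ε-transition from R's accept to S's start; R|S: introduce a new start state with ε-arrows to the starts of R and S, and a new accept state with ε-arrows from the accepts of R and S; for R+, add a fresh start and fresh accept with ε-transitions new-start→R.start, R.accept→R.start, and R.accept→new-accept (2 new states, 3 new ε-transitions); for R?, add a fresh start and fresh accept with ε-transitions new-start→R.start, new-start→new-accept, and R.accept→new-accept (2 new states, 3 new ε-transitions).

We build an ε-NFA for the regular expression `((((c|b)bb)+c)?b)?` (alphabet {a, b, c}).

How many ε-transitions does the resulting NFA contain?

Recursing over subexpressions:
Each of the 6 symbol leaves contributes 0 ε-transitions.
  c|b — 4 ε-transitions
  (c|b)bb — 6 ε-transitions
  ((c|b)bb)+ — 9 ε-transitions
  ((c|b)bb)+c — 10 ε-transitions
  (((c|b)bb)+c)? — 13 ε-transitions
  (((c|b)bb)+c)?b — 14 ε-transitions
  ((((c|b)bb)+c)?b)? — 17 ε-transitions

17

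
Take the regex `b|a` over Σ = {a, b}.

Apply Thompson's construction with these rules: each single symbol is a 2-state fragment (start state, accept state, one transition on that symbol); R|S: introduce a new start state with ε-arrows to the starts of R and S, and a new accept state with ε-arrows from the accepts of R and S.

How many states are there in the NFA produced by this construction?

Per subexpression:
Each of the 2 symbol leaves contributes a 2-state fragment.
  b|a — 6 states

6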